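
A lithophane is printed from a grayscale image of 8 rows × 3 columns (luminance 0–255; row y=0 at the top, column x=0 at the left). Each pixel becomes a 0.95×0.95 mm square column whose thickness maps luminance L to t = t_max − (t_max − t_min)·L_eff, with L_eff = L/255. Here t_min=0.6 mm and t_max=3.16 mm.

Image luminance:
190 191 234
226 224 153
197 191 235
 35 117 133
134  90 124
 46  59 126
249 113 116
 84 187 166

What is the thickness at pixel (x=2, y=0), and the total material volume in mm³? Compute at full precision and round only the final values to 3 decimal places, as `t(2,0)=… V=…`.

t(2,0)=0.811 V=35.647

span = t_max - t_min = 3.16 - 0.6 = 2.560
L(2,0) = 234, L_eff = 234/255 = 0.917647
t(2,0) = 3.16 - 2.560·0.917647 = 0.811
Σt over all 8·3 pixels = 10072/255 ≈ 39.4980392
V = pitch²·Σt = 0.95²·10072/255 = 35.647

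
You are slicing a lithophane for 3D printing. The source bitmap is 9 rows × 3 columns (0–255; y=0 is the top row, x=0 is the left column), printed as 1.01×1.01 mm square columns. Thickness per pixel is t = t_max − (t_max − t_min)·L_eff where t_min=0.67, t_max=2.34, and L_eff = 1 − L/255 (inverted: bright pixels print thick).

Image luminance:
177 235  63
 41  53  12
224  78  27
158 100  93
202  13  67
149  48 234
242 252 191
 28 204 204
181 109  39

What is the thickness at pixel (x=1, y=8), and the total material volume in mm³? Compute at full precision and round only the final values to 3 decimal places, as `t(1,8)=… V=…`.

t(1,8)=1.384 V=41.328

span = t_max - t_min = 2.34 - 0.67 = 1.670
L(1,8) = 109, L_eff = 1 - 109/255 = 0.572549 (inverted)
t(1,8) = 2.34 - 1.670·0.572549 = 1.384
Σt over all 9·3 pixels = 1033103/25500 ≈ 40.5138431
V = pitch²·Σt = 1.01²·1033103/25500 = 41.328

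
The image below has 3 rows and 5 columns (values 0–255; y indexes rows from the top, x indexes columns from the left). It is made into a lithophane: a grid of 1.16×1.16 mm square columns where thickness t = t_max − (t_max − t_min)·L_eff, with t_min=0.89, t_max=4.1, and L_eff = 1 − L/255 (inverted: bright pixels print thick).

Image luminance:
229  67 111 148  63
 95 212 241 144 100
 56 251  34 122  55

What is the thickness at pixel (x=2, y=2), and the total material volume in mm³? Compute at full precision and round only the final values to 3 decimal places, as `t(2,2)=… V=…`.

t(2,2)=1.318 V=50.622

span = t_max - t_min = 4.1 - 0.89 = 3.210
L(2,2) = 34, L_eff = 1 - 34/255 = 0.866667 (inverted)
t(2,2) = 4.1 - 3.210·0.866667 = 1.318
Σt over all 3·5 pixels = 319771/8500 ≈ 37.6201176
V = pitch²·Σt = 1.16²·319771/8500 = 50.622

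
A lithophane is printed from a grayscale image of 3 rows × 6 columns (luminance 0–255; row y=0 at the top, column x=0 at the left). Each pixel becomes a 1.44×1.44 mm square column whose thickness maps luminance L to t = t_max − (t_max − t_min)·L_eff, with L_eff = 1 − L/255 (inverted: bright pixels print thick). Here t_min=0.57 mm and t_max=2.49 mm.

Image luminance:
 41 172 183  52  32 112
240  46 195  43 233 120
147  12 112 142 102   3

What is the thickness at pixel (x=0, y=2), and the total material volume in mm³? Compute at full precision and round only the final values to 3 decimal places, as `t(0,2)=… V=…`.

span = t_max - t_min = 2.49 - 0.57 = 1.920
L(0,2) = 147, L_eff = 1 - 147/255 = 0.423529 (inverted)
t(0,2) = 2.49 - 1.920·0.423529 = 1.677
Σt over all 3·6 pixels = 107189/4250 ≈ 25.2209412
V = pitch²·Σt = 1.44²·107189/4250 = 52.298

t(0,2)=1.677 V=52.298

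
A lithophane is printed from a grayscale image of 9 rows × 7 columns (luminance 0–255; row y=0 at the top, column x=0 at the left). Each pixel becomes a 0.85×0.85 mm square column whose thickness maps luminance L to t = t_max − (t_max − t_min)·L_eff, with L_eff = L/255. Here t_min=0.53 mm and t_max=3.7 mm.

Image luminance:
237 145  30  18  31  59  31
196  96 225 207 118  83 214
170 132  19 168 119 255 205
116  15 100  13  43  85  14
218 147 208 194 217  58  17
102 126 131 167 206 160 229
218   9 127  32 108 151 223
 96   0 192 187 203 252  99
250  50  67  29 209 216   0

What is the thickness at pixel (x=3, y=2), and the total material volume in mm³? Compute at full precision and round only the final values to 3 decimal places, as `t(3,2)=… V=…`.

span = t_max - t_min = 3.7 - 0.53 = 3.170
L(3,2) = 168, L_eff = 168/255 = 0.658824
t(3,2) = 3.7 - 3.170·0.658824 = 1.612
Σt over all 9·7 pixels = 848684/6375 ≈ 133.1269020
V = pitch²·Σt = 0.85²·848684/6375 = 96.184

t(3,2)=1.612 V=96.184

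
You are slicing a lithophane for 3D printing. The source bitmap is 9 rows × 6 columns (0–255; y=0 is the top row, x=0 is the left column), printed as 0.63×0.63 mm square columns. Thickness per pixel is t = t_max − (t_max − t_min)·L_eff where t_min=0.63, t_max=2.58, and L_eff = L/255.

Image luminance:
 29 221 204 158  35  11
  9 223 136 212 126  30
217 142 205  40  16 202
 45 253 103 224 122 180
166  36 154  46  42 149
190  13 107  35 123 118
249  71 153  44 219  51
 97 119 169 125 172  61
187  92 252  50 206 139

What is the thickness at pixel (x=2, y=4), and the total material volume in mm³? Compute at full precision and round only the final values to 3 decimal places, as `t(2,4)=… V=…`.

t(2,4)=1.402 V=34.724

span = t_max - t_min = 2.58 - 0.63 = 1.950
L(2,4) = 154, L_eff = 154/255 = 0.603922
t(2,4) = 2.58 - 1.950·0.603922 = 1.402
Σt over all 9·6 pixels = 14873/170 ≈ 87.4882353
V = pitch²·Σt = 0.63²·14873/170 = 34.724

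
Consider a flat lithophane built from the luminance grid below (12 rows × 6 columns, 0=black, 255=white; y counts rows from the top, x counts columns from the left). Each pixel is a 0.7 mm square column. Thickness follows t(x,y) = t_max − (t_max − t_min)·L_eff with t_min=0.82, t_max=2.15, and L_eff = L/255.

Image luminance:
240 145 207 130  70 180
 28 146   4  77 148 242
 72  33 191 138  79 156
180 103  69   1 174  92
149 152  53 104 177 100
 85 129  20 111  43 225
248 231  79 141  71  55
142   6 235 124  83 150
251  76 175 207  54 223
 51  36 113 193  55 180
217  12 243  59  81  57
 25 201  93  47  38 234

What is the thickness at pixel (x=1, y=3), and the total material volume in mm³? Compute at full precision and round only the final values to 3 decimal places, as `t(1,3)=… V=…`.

t(1,3)=1.613 V=53.518

span = t_max - t_min = 2.15 - 0.82 = 1.330
L(1,3) = 103, L_eff = 103/255 = 0.403922
t(1,3) = 2.15 - 1.330·0.403922 = 1.613
Σt over all 12·6 pixels = 928371/8500 ≈ 109.2201176
V = pitch²·Σt = 0.7²·928371/8500 = 53.518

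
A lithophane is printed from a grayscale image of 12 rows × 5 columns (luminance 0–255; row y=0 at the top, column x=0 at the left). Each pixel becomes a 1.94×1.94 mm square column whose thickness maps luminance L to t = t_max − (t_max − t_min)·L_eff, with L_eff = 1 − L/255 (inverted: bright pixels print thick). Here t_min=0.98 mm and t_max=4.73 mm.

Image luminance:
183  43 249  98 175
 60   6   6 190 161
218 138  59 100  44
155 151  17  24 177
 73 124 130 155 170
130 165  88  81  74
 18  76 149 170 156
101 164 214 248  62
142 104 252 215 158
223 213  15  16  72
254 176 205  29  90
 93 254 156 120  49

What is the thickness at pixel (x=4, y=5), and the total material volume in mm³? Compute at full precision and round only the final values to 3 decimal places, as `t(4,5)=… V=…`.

t(4,5)=2.068 V=644.041

span = t_max - t_min = 4.73 - 0.98 = 3.750
L(4,5) = 74, L_eff = 1 - 74/255 = 0.709804 (inverted)
t(4,5) = 4.73 - 3.750·0.709804 = 2.068
Σt over all 12·5 pixels = 29091/170 ≈ 171.1235294
V = pitch²·Σt = 1.94²·29091/170 = 644.041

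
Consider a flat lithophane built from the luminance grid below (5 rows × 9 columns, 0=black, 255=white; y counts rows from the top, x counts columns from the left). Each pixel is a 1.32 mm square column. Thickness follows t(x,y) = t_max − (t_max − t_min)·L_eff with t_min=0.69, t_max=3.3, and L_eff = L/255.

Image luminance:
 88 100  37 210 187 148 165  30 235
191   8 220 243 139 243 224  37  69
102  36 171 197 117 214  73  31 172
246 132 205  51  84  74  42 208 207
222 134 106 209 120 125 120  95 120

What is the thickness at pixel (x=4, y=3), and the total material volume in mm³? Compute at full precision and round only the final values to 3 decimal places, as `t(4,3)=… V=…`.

t(4,3)=2.440 V=148.408

span = t_max - t_min = 3.3 - 0.69 = 2.610
L(4,3) = 84, L_eff = 84/255 = 0.329412
t(4,3) = 3.3 - 2.610·0.329412 = 2.440
Σt over all 5·9 pixels = 723981/8500 ≈ 85.1742353
V = pitch²·Σt = 1.32²·723981/8500 = 148.408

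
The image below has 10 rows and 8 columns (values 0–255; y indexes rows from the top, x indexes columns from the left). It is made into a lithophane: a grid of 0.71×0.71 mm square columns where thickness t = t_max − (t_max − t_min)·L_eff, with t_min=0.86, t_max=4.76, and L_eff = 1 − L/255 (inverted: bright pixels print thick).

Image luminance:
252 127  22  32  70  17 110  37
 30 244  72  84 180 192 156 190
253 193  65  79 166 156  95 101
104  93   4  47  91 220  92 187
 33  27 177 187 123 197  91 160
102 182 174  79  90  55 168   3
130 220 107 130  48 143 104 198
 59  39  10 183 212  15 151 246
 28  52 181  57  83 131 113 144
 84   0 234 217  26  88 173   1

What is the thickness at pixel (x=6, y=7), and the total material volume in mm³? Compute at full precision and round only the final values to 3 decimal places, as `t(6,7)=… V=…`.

span = t_max - t_min = 4.76 - 0.86 = 3.900
L(6,7) = 151, L_eff = 1 - 151/255 = 0.407843 (inverted)
t(6,7) = 4.76 - 3.900·0.407843 = 3.169
Σt over all 10·8 pixels = 89144/425 ≈ 209.7505882
V = pitch²·Σt = 0.71²·89144/425 = 105.735

t(6,7)=3.169 V=105.735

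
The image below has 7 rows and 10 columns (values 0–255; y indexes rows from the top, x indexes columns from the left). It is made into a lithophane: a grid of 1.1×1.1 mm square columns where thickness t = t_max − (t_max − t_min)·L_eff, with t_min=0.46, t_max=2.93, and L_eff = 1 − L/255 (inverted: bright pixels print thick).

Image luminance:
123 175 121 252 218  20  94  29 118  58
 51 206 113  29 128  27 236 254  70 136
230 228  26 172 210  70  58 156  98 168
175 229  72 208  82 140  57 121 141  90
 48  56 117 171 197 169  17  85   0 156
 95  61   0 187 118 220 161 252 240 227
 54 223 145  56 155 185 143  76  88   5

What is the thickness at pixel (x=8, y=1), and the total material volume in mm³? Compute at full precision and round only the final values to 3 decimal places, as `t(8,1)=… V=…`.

span = t_max - t_min = 2.93 - 0.46 = 2.470
L(8,1) = 70, L_eff = 1 - 70/255 = 0.725490 (inverted)
t(8,1) = 2.93 - 2.470·0.725490 = 1.138
Σt over all 7·10 pixels = 754603/6375 ≈ 118.3690980
V = pitch²·Σt = 1.1²·754603/6375 = 143.227

t(8,1)=1.138 V=143.227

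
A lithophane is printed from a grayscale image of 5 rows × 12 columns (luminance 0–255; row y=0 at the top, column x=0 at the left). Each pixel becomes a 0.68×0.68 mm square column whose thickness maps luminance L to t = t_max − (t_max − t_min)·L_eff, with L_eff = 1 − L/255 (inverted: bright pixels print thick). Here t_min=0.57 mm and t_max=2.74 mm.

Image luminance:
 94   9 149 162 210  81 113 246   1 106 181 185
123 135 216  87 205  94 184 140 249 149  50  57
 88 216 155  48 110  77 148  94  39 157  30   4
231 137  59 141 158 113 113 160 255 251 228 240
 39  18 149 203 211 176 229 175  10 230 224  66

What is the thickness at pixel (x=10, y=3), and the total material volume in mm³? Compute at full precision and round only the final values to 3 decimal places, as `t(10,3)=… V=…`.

span = t_max - t_min = 2.74 - 0.57 = 2.170
L(10,3) = 228, L_eff = 1 - 228/255 = 0.105882 (inverted)
t(10,3) = 2.74 - 2.170·0.105882 = 2.510
Σt over all 5·12 pixels = 221103/2125 ≈ 104.0484706
V = pitch²·Σt = 0.68²·221103/2125 = 48.112

t(10,3)=2.510 V=48.112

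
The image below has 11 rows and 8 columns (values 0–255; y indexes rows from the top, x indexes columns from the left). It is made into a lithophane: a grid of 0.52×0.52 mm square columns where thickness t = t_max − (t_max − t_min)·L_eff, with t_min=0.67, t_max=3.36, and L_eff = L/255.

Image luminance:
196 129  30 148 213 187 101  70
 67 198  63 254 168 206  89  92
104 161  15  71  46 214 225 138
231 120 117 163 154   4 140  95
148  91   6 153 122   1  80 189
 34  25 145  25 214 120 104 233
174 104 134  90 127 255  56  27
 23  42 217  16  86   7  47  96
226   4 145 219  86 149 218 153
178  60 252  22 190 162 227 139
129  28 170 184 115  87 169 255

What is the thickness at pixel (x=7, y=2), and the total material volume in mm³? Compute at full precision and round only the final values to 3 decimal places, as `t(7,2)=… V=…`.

t(7,2)=1.904 V=48.669

span = t_max - t_min = 3.36 - 0.67 = 2.690
L(7,2) = 138, L_eff = 138/255 = 0.541176
t(7,2) = 3.36 - 2.690·0.541176 = 1.904
Σt over all 11·8 pixels = 4589717/25500 ≈ 179.9889020
V = pitch²·Σt = 0.52²·4589717/25500 = 48.669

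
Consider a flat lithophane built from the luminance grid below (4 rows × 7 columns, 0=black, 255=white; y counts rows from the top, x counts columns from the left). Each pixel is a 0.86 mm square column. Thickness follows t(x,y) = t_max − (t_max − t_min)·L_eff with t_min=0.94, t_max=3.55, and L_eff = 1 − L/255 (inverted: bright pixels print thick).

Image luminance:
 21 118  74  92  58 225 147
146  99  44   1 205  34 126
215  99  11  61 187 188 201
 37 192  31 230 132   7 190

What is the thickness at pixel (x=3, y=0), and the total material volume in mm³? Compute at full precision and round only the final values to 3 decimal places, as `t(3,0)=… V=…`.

t(3,0)=1.882 V=43.471

span = t_max - t_min = 3.55 - 0.94 = 2.610
L(3,0) = 92, L_eff = 1 - 92/255 = 0.639216 (inverted)
t(3,0) = 3.55 - 2.610·0.639216 = 1.882
Σt over all 4·7 pixels = 499597/8500 ≈ 58.7761176
V = pitch²·Σt = 0.86²·499597/8500 = 43.471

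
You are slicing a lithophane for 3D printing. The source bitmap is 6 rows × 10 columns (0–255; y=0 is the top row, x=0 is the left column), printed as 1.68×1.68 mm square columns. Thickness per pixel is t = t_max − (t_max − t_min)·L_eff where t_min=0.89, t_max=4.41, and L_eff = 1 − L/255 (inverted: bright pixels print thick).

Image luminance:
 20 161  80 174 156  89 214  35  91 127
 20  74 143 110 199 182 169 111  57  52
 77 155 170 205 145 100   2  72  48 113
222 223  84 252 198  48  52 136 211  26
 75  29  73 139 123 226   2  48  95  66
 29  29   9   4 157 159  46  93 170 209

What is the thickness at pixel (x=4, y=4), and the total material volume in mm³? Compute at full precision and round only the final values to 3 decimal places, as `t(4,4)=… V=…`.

t(4,4)=2.588 V=407.230

span = t_max - t_min = 4.41 - 0.89 = 3.520
L(4,4) = 123, L_eff = 1 - 123/255 = 0.517647 (inverted)
t(4,4) = 4.41 - 3.520·0.517647 = 2.588
Σt over all 6·10 pixels = 919817/6375 ≈ 144.2850196
V = pitch²·Σt = 1.68²·919817/6375 = 407.230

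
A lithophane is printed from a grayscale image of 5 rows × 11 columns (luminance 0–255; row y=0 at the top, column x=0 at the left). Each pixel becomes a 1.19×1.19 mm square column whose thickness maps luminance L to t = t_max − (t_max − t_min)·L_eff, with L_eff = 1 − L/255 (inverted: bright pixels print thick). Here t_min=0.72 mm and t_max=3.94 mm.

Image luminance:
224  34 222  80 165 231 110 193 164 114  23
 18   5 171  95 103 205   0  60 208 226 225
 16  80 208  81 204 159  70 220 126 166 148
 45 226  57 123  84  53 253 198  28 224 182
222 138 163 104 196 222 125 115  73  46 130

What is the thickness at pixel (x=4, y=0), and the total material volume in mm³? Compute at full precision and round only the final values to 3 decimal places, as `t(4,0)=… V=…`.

t(4,0)=2.804 V=187.705

span = t_max - t_min = 3.94 - 0.72 = 3.220
L(4,0) = 165, L_eff = 1 - 165/255 = 0.352941 (inverted)
t(4,0) = 3.94 - 3.220·0.352941 = 2.804
Σt over all 5·11 pixels = 99413/750 ≈ 132.5506667
V = pitch²·Σt = 1.19²·99413/750 = 187.705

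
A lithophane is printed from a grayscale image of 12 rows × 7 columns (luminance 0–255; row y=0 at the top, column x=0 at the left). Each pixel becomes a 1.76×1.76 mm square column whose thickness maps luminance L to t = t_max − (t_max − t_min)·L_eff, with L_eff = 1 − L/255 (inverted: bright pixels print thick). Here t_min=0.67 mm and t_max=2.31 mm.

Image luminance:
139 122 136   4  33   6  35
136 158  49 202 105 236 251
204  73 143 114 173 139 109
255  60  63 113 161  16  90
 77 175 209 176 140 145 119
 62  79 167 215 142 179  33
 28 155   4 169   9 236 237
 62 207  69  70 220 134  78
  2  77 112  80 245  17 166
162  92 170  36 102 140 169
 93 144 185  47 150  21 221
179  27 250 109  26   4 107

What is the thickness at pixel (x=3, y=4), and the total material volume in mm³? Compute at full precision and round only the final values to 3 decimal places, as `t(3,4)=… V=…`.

t(3,4)=1.802 V=374.627

span = t_max - t_min = 2.31 - 0.67 = 1.640
L(3,4) = 176, L_eff = 1 - 176/255 = 0.309804 (inverted)
t(3,4) = 2.31 - 1.640·0.309804 = 1.802
Σt over all 12·7 pixels = 770999/6375 ≈ 120.9410196
V = pitch²·Σt = 1.76²·770999/6375 = 374.627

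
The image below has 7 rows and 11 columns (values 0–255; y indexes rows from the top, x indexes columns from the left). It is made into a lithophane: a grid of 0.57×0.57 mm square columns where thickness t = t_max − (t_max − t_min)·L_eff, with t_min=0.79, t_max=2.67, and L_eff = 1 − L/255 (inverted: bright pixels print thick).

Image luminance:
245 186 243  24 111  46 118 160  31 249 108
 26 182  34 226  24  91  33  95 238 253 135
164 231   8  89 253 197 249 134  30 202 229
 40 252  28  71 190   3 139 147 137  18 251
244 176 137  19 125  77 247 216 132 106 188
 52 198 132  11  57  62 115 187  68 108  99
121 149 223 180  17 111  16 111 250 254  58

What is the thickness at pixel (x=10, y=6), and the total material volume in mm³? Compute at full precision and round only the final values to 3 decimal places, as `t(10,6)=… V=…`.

t(10,6)=1.218 V=44.115

span = t_max - t_min = 2.67 - 0.79 = 1.880
L(10,6) = 58, L_eff = 1 - 58/255 = 0.772549 (inverted)
t(10,6) = 2.67 - 1.880·0.772549 = 1.218
Σt over all 7·11 pixels = 203669/1500 ≈ 135.7793333
V = pitch²·Σt = 0.57²·203669/1500 = 44.115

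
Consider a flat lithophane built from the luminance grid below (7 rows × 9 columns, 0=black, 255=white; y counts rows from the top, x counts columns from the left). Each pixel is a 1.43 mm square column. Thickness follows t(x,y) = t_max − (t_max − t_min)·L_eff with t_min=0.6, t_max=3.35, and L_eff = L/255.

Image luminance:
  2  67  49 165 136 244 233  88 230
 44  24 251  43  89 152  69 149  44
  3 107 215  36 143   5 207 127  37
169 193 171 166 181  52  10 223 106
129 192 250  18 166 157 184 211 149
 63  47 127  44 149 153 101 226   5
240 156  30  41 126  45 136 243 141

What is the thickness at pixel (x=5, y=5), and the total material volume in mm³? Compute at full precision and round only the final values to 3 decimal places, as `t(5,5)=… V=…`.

span = t_max - t_min = 3.35 - 0.6 = 2.750
L(5,5) = 153, L_eff = 153/255 = 0.600000
t(5,5) = 3.35 - 2.750·0.600000 = 1.700
Σt over all 7·9 pixels = 64961/510 ≈ 127.3745098
V = pitch²·Σt = 1.43²·64961/510 = 260.468

t(5,5)=1.700 V=260.468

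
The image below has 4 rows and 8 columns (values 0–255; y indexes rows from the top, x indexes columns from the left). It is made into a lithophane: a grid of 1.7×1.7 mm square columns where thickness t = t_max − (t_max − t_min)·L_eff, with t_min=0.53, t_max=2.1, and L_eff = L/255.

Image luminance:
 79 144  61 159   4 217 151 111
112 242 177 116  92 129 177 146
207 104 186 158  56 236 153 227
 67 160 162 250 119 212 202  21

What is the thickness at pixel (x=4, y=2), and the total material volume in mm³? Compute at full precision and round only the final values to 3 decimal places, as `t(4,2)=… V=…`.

span = t_max - t_min = 2.1 - 0.53 = 1.570
L(4,2) = 56, L_eff = 56/255 = 0.219608
t(4,2) = 2.1 - 1.570·0.219608 = 1.755
Σt over all 4·8 pixels = 985591/25500 ≈ 38.6506275
V = pitch²·Σt = 1.7²·985591/25500 = 111.700

t(4,2)=1.755 V=111.700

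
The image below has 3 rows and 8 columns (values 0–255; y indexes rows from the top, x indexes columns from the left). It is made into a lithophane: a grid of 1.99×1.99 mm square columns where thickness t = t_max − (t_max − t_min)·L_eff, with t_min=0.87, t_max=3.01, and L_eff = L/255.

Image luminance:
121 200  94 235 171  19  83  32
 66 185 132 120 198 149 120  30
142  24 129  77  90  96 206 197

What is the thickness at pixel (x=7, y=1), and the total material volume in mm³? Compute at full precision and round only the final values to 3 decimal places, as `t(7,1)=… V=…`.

span = t_max - t_min = 3.01 - 0.87 = 2.140
L(7,1) = 30, L_eff = 30/255 = 0.117647
t(7,1) = 3.01 - 2.140·0.117647 = 2.758
Σt over all 3·8 pixels = 101508/2125 ≈ 47.7684706
V = pitch²·Σt = 1.99²·101508/2125 = 189.168

t(7,1)=2.758 V=189.168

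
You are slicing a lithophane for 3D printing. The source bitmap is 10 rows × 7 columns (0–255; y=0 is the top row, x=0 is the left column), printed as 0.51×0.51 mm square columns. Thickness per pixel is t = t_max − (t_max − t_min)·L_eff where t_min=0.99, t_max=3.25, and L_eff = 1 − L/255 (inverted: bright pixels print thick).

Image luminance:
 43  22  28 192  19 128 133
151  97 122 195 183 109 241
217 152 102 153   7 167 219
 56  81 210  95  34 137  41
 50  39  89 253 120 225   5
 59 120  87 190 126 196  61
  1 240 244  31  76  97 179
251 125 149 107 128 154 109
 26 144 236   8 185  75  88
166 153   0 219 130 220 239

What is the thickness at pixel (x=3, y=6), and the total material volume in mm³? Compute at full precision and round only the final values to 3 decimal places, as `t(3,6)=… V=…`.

span = t_max - t_min = 3.25 - 0.99 = 2.260
L(3,6) = 31, L_eff = 1 - 31/255 = 0.878431 (inverted)
t(3,6) = 3.25 - 2.260·0.878431 = 1.265
Σt over all 10·7 pixels = 1870517/12750 ≈ 146.7072157
V = pitch²·Σt = 0.51²·1870517/12750 = 38.159

t(3,6)=1.265 V=38.159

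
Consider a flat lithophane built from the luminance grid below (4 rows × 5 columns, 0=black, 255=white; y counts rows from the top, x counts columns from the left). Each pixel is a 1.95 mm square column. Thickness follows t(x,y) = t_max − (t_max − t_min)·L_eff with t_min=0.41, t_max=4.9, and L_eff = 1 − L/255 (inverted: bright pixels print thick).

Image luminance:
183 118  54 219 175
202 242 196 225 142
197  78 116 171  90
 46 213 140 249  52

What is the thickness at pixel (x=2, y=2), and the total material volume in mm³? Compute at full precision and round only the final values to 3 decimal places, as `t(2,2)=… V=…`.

t(2,2)=2.453 V=239.273

span = t_max - t_min = 4.9 - 0.41 = 4.490
L(2,2) = 116, L_eff = 1 - 116/255 = 0.545098 (inverted)
t(2,2) = 4.9 - 4.490·0.545098 = 2.453
Σt over all 4·5 pixels = 133716/2125 ≈ 62.9251765
V = pitch²·Σt = 1.95²·133716/2125 = 239.273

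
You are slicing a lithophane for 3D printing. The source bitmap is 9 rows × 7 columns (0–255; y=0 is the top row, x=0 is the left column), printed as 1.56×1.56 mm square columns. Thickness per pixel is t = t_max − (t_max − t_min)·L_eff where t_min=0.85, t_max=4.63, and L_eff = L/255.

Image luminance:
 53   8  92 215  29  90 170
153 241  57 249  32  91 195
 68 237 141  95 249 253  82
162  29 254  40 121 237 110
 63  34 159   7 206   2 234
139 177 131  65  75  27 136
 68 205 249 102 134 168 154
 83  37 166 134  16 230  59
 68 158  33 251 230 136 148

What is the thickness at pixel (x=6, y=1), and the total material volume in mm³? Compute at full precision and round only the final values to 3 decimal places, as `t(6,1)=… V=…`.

t(6,1)=1.739 V=419.926

span = t_max - t_min = 4.63 - 0.85 = 3.780
L(6,1) = 195, L_eff = 195/255 = 0.764706
t(6,1) = 4.63 - 3.780·0.764706 = 1.739
Σt over all 9·7 pixels = 1466703/8500 ≈ 172.5532941
V = pitch²·Σt = 1.56²·1466703/8500 = 419.926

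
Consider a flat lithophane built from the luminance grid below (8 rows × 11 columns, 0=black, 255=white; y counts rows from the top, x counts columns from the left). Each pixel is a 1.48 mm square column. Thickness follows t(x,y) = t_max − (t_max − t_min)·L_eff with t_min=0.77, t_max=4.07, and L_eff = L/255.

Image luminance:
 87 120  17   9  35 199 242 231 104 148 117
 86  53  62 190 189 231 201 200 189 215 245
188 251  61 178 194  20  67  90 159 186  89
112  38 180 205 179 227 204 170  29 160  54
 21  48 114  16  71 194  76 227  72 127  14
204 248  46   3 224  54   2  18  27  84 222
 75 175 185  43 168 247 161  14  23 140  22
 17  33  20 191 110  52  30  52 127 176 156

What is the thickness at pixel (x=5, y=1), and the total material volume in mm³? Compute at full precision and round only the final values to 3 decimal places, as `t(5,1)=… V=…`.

t(5,1)=1.081 V=485.743

span = t_max - t_min = 4.07 - 0.77 = 3.300
L(5,1) = 231, L_eff = 231/255 = 0.905882
t(5,1) = 4.07 - 3.300·0.905882 = 1.081
Σt over all 8·11 pixels = 221.76
V = pitch²·Σt = 1.48²·221.76 = 485.743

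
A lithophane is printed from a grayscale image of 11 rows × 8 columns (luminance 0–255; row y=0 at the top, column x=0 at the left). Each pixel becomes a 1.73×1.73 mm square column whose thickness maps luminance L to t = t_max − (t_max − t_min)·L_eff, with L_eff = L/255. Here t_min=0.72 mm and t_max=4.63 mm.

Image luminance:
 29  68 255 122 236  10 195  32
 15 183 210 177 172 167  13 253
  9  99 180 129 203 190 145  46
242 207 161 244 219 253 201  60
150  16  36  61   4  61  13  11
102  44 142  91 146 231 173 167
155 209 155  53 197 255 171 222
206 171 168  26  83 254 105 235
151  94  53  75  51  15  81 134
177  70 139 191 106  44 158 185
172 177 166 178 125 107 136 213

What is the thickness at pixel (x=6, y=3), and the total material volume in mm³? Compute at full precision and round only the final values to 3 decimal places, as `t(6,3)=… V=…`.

t(6,3)=1.548 V=676.260

span = t_max - t_min = 4.63 - 0.72 = 3.910
L(6,3) = 201, L_eff = 201/255 = 0.788235
t(6,3) = 4.63 - 3.910·0.788235 = 1.548
Σt over all 11·8 pixels = 84733/375 ≈ 225.9546667
V = pitch²·Σt = 1.73²·84733/375 = 676.260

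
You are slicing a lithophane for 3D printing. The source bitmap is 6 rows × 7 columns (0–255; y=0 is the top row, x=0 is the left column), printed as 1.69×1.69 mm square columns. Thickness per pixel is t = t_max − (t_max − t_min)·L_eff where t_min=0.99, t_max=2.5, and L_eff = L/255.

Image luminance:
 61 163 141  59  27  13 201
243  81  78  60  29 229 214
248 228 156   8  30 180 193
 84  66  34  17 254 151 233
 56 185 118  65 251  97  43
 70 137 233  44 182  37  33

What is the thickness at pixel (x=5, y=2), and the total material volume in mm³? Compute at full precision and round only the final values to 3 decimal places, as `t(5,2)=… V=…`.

t(5,2)=1.434 V=214.786

span = t_max - t_min = 2.5 - 0.99 = 1.510
L(5,2) = 180, L_eff = 180/255 = 0.705882
t(5,2) = 2.5 - 1.510·0.705882 = 1.434
Σt over all 6·7 pixels = 28201/375 ≈ 75.2026667
V = pitch²·Σt = 1.69²·28201/375 = 214.786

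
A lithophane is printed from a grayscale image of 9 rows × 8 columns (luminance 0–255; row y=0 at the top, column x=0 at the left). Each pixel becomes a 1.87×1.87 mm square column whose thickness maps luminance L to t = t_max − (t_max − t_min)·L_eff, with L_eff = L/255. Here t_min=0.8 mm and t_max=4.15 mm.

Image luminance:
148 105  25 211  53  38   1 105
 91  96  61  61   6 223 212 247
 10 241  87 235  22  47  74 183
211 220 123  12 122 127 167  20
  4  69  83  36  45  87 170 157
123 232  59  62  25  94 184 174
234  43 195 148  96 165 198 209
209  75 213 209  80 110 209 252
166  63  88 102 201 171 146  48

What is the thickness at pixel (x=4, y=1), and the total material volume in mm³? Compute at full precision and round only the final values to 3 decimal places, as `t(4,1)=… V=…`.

t(4,1)=4.071 V=639.778

span = t_max - t_min = 4.15 - 0.8 = 3.350
L(4,1) = 6, L_eff = 6/255 = 0.023529
t(4,1) = 4.15 - 3.350·0.023529 = 4.071
Σt over all 9·8 pixels = 466537/2550 ≈ 182.9556863
V = pitch²·Σt = 1.87²·466537/2550 = 639.778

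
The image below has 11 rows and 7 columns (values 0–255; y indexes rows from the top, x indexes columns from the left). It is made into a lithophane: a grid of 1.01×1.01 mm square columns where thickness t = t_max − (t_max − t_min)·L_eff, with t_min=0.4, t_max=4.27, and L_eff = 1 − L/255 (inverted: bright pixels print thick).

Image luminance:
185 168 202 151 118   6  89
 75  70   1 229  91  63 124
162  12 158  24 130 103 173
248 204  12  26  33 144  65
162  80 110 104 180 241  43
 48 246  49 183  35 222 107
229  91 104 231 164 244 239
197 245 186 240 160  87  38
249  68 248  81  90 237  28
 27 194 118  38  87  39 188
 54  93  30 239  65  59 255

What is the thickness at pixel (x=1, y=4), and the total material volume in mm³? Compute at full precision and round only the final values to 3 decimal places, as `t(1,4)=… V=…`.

span = t_max - t_min = 4.27 - 0.4 = 3.870
L(1,4) = 80, L_eff = 1 - 80/255 = 0.686275 (inverted)
t(1,4) = 4.27 - 3.870·0.686275 = 1.614
Σt over all 11·7 pixels = 764161/4250 ≈ 179.8025882
V = pitch²·Σt = 1.01²·764161/4250 = 183.417

t(1,4)=1.614 V=183.417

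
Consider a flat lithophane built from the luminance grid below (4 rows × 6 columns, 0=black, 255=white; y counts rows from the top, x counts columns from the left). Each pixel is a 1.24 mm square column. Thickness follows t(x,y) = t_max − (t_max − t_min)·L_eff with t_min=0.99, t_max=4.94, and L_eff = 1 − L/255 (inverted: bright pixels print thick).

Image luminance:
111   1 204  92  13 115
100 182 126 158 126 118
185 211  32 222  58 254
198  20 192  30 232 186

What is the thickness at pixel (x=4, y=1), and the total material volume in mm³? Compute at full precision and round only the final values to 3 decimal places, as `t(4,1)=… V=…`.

span = t_max - t_min = 4.94 - 0.99 = 3.950
L(4,1) = 126, L_eff = 1 - 126/255 = 0.505882 (inverted)
t(4,1) = 4.94 - 3.950·0.505882 = 2.942
Σt over all 4·6 pixels = 37129/510 ≈ 72.8019608
V = pitch²·Σt = 1.24²·37129/510 = 111.940

t(4,1)=2.942 V=111.940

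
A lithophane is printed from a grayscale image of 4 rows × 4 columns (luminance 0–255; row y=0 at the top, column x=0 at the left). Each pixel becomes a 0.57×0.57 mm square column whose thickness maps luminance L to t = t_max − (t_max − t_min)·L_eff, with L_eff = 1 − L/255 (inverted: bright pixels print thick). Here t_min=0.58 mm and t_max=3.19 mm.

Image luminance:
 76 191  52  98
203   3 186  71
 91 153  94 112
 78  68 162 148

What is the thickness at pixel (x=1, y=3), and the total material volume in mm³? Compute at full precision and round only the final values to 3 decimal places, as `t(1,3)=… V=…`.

t(1,3)=1.276 V=8.954

span = t_max - t_min = 3.19 - 0.58 = 2.610
L(1,3) = 68, L_eff = 1 - 68/255 = 0.733333 (inverted)
t(1,3) = 3.19 - 2.610·0.733333 = 1.276
Σt over all 4·4 pixels = 117131/4250 ≈ 27.5602353
V = pitch²·Σt = 0.57²·117131/4250 = 8.954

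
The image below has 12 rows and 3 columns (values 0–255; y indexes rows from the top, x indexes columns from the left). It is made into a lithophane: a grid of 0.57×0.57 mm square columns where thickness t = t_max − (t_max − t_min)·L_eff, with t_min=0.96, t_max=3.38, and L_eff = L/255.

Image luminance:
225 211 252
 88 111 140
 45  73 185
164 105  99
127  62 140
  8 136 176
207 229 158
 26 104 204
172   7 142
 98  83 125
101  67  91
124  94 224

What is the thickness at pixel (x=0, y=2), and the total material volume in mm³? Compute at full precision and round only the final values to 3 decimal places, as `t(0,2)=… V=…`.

span = t_max - t_min = 3.38 - 0.96 = 2.420
L(0,2) = 45, L_eff = 45/255 = 0.176471
t(0,2) = 3.38 - 2.420·0.176471 = 2.953
Σt over all 12·3 pixels = 994457/12750 ≈ 77.9966275
V = pitch²·Σt = 0.57²·994457/12750 = 25.341

t(0,2)=2.953 V=25.341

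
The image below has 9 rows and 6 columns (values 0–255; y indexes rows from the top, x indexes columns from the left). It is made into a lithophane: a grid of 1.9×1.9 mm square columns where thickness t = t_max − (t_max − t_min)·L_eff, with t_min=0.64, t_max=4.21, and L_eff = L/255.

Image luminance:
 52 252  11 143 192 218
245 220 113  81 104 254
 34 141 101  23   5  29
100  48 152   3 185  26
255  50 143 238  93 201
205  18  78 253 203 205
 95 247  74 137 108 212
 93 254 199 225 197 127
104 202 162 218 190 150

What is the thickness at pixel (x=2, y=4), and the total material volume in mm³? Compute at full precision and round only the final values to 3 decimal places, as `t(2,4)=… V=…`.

span = t_max - t_min = 4.21 - 0.64 = 3.570
L(2,4) = 143, L_eff = 143/255 = 0.560784
t(2,4) = 4.21 - 3.570·0.560784 = 2.208
Σt over all 9·6 pixels = 119.988
V = pitch²·Σt = 1.9²·119.988 = 433.157

t(2,4)=2.208 V=433.157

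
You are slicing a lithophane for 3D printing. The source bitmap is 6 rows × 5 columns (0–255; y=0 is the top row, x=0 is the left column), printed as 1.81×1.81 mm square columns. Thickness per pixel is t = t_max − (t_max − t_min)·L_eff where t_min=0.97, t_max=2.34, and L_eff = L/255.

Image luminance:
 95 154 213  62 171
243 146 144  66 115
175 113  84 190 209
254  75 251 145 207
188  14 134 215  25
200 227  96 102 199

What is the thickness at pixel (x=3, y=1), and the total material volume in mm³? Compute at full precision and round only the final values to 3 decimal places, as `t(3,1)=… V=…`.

span = t_max - t_min = 2.34 - 0.97 = 1.370
L(3,1) = 66, L_eff = 66/255 = 0.258824
t(3,1) = 2.34 - 1.370·0.258824 = 1.985
Σt over all 6·5 pixels = 97663/2125 ≈ 45.9590588
V = pitch²·Σt = 1.81²·97663/2125 = 150.566

t(3,1)=1.985 V=150.566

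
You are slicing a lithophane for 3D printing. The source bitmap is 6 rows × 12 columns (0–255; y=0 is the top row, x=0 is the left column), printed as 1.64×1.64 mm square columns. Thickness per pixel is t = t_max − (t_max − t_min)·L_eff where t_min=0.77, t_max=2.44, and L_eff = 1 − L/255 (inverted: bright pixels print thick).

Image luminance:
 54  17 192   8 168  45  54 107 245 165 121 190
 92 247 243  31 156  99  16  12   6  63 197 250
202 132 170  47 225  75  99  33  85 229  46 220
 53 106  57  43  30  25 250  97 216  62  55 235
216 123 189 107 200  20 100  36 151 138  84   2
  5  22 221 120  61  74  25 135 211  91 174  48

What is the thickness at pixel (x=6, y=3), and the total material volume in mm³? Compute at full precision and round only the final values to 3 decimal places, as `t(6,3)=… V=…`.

span = t_max - t_min = 2.44 - 0.77 = 1.670
L(6,3) = 250, L_eff = 1 - 250/255 = 0.019608 (inverted)
t(6,3) = 2.44 - 1.670·0.019608 = 2.407
Σt over all 6·12 pixels = 2770261/25500 ≈ 108.6376863
V = pitch²·Σt = 1.64²·2770261/25500 = 292.192

t(6,3)=2.407 V=292.192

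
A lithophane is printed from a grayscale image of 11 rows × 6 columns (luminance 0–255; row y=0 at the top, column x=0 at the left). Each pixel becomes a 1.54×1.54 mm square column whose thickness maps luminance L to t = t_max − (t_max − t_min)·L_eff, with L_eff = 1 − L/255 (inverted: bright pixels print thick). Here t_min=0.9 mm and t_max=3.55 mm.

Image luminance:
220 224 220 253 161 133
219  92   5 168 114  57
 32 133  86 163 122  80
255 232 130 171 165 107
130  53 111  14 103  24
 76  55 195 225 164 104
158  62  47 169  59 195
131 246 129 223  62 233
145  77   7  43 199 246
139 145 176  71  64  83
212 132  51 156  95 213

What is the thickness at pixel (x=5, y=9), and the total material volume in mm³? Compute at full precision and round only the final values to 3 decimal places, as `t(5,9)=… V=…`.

t(5,9)=1.763 V=356.871

span = t_max - t_min = 3.55 - 0.9 = 2.650
L(5,9) = 83, L_eff = 1 - 83/255 = 0.674510 (inverted)
t(5,9) = 3.55 - 2.650·0.674510 = 1.763
Σt over all 11·6 pixels = 191858/1275 ≈ 150.4768627
V = pitch²·Σt = 1.54²·191858/1275 = 356.871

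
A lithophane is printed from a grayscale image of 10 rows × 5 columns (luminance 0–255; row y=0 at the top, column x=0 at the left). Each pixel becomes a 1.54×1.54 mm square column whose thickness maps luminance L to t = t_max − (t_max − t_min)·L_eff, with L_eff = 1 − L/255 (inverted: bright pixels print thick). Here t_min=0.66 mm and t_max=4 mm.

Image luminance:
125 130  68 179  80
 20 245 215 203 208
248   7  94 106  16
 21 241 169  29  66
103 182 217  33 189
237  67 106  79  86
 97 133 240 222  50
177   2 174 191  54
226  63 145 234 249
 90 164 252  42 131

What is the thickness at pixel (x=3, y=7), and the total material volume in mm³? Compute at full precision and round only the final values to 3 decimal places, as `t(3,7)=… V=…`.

span = t_max - t_min = 4 - 0.66 = 3.340
L(3,7) = 191, L_eff = 1 - 191/255 = 0.250980 (inverted)
t(3,7) = 4 - 3.340·0.250980 = 3.162
Σt over all 10·5 pixels = 102699/850 ≈ 120.8223529
V = pitch²·Σt = 1.54²·102699/850 = 286.542

t(3,7)=3.162 V=286.542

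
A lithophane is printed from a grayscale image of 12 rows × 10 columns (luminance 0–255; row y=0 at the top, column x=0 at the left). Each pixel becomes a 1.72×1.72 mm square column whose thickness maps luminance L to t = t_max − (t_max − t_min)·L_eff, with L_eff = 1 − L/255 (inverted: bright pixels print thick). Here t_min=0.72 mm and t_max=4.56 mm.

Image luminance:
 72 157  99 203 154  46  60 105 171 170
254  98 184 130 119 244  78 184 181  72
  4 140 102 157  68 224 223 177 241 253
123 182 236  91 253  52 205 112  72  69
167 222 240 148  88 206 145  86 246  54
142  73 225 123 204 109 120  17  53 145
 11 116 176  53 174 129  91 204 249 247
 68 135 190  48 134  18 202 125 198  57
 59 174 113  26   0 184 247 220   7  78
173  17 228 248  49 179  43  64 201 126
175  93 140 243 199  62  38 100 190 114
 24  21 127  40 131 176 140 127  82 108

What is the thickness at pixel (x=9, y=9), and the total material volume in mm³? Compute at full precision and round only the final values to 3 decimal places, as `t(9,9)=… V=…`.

t(9,9)=2.617 V=967.025

span = t_max - t_min = 4.56 - 0.72 = 3.840
L(9,9) = 126, L_eff = 1 - 126/255 = 0.505882 (inverted)
t(9,9) = 4.56 - 3.840·0.505882 = 2.617
Σt over all 12·10 pixels = 694608/2125 ≈ 326.8743529
V = pitch²·Σt = 1.72²·694608/2125 = 967.025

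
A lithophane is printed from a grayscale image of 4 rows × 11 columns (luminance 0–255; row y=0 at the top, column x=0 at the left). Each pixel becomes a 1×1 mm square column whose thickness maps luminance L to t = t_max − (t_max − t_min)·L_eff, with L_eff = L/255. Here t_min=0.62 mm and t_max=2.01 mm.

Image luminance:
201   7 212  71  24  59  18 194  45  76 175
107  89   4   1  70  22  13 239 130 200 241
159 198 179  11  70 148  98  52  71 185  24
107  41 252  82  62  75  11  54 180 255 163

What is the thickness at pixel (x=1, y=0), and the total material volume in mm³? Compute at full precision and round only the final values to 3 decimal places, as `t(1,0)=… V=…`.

span = t_max - t_min = 2.01 - 0.62 = 1.390
L(1,0) = 7, L_eff = 7/255 = 0.027451
t(1,0) = 2.01 - 1.390·0.027451 = 1.972
Σt over all 4·11 pixels = 18887/300 ≈ 62.9566667
V = pitch²·Σt = 1²·18887/300 = 62.957

t(1,0)=1.972 V=62.957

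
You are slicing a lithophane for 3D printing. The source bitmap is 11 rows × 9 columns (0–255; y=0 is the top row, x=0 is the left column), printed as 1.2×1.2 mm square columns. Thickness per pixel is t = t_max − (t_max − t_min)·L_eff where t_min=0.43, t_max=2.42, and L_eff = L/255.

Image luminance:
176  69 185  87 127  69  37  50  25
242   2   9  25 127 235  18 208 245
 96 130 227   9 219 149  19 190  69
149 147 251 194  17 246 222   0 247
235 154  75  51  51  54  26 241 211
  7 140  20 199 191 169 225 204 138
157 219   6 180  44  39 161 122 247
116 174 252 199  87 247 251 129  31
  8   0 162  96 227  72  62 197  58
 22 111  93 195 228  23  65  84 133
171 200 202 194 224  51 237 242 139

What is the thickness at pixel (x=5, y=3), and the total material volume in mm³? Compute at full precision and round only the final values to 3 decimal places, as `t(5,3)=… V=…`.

span = t_max - t_min = 2.42 - 0.43 = 1.990
L(5,3) = 246, L_eff = 246/255 = 0.964706
t(5,3) = 2.42 - 1.990·0.964706 = 0.500
Σt over all 11·9 pixels = 233957/1700 ≈ 137.6217647
V = pitch²·Σt = 1.2²·233957/1700 = 198.175

t(5,3)=0.500 V=198.175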